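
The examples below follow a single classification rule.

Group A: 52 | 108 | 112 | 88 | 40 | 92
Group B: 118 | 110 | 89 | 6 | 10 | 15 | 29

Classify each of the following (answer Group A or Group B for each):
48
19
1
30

Group A, Group B, Group B, Group B

The classifier is using: multiple of 4.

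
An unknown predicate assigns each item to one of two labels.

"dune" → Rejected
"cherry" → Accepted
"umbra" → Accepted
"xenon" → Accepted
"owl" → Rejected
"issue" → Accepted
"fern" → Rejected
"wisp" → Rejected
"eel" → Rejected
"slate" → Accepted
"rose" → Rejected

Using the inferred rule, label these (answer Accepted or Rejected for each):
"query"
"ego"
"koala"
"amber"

Accepted, Rejected, Accepted, Accepted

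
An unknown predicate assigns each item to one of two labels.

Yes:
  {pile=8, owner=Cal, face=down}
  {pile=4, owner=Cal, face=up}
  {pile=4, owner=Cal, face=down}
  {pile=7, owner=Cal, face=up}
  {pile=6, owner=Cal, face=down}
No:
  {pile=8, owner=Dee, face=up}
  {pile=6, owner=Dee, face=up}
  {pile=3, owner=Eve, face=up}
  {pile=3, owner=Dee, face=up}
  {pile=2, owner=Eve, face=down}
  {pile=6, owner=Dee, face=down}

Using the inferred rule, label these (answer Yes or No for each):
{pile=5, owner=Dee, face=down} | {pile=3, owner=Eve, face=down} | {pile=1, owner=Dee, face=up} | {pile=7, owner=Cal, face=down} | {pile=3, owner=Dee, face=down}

No, No, No, Yes, No

The simplest hypothesis consistent with all the labels is: owner is Cal.
{pile=5, owner=Dee, face=down}: owner is Dee — does not satisfy this, so No. {pile=3, owner=Eve, face=down}: owner is Eve — does not satisfy this, so No. {pile=1, owner=Dee, face=up}: owner is Dee — does not satisfy this, so No. {pile=7, owner=Cal, face=down}: owner is Cal — passes, so Yes. {pile=3, owner=Dee, face=down}: owner is Dee — does not satisfy this, so No.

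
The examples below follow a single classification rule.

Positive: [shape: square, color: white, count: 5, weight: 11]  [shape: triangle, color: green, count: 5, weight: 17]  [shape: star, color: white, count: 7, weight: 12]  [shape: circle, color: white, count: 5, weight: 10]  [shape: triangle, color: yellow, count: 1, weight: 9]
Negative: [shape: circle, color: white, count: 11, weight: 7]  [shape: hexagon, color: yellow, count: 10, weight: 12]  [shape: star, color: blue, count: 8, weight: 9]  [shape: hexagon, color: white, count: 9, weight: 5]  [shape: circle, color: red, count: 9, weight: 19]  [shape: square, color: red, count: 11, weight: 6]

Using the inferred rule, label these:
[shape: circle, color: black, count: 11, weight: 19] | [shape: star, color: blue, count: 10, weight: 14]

Negative, Negative

One predicate separates the groups cleanly: count ≤ 7.
[shape: circle, color: black, count: 11, weight: 19] — count = 11, hence Negative. [shape: star, color: blue, count: 10, weight: 14] — count = 10, hence Negative.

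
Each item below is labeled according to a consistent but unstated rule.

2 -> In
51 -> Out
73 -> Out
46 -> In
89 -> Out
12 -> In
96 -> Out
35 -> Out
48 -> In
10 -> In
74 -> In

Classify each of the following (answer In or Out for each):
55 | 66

Out, In

'In' ⟺ even AND at most 74.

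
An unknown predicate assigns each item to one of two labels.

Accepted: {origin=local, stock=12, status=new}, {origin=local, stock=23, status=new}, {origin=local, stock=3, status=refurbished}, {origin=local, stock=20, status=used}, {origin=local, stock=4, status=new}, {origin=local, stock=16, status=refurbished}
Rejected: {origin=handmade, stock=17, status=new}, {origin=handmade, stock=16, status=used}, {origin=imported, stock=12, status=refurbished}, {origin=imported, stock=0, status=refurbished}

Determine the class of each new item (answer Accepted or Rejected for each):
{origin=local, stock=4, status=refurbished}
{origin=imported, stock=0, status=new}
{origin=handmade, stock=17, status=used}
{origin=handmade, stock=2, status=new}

Accepted, Rejected, Rejected, Rejected

A rule that fits every label: origin is local — true of each 'Accepted' example, false of each 'Rejected' one.
Accepted: {origin=local, stock=4, status=refurbished}, since origin is local.
Rejected: {origin=imported, stock=0, status=new}, since origin is imported.
Rejected: {origin=handmade, stock=17, status=used}, since origin is handmade.
Rejected: {origin=handmade, stock=2, status=new}, since origin is handmade.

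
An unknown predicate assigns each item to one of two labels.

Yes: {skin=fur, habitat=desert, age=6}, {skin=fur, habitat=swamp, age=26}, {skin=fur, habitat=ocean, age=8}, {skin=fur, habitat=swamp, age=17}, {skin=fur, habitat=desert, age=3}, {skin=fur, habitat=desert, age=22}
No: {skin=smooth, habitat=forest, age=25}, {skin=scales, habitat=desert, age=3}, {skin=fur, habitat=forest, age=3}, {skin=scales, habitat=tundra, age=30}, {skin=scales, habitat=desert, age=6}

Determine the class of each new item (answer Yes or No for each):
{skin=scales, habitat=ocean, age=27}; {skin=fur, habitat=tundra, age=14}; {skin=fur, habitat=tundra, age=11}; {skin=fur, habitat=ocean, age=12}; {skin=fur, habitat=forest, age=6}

Rule: skin is fur AND habitat is not forest. This holds for each 'Yes' example and fails for each 'No' one.
{skin=scales, habitat=ocean, age=27}: skin is scales, habitat is ocean, fails this test → No.
{skin=fur, habitat=tundra, age=14}: skin is fur, habitat is tundra, satisfies this → Yes.
{skin=fur, habitat=tundra, age=11}: skin is fur, habitat is tundra, satisfies this → Yes.
{skin=fur, habitat=ocean, age=12}: skin is fur, habitat is ocean, satisfies this → Yes.
{skin=fur, habitat=forest, age=6}: skin is fur, habitat is forest, fails this test → No.

No, Yes, Yes, Yes, No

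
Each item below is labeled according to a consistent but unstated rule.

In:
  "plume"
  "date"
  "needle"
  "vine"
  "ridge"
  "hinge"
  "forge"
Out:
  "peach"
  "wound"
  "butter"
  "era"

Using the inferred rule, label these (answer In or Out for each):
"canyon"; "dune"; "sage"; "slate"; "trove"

Out, In, In, In, In

Rule: ends with 'e'. This holds for each 'In' example and fails for each 'Out' one.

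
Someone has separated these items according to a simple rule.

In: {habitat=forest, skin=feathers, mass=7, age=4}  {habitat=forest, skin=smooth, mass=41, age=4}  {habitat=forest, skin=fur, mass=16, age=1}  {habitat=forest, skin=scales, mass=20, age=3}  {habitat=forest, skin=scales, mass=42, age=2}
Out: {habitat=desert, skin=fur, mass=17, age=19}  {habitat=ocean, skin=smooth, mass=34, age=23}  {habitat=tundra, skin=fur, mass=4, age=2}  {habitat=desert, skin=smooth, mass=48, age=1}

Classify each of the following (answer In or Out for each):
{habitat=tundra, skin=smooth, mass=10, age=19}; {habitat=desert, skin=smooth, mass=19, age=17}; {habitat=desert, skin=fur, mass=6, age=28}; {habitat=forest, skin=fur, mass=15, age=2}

Checking candidate rules against both groups, what survives is: habitat is forest.
{habitat=tundra, skin=smooth, mass=10, age=19} → habitat is tundra → Out. {habitat=desert, skin=smooth, mass=19, age=17} → habitat is desert → Out. {habitat=desert, skin=fur, mass=6, age=28} → habitat is desert → Out. {habitat=forest, skin=fur, mass=15, age=2} → habitat is forest → In.

Out, Out, Out, In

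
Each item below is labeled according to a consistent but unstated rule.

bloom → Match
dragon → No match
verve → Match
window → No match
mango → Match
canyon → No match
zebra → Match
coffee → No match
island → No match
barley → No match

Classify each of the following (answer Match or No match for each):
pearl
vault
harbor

One predicate separates the groups cleanly: odd length.

Match, Match, No match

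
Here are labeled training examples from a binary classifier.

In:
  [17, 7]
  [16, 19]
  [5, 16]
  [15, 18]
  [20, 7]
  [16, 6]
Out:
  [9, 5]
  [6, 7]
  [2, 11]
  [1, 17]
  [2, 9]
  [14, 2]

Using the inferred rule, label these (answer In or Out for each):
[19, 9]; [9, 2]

In, Out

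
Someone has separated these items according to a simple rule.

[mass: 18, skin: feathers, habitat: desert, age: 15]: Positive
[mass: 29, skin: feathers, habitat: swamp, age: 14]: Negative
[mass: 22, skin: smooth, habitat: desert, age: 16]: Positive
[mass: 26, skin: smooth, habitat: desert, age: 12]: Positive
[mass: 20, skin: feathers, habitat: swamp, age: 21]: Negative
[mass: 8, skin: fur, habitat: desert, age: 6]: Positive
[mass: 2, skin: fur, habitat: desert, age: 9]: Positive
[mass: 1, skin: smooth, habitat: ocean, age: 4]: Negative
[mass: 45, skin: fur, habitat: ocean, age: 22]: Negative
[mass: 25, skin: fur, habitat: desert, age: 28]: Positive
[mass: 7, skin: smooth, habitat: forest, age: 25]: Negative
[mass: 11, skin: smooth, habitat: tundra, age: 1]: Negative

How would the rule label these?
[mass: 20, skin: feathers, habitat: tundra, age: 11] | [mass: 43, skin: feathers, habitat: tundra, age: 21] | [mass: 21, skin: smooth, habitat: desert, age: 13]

Negative, Negative, Positive

The pattern is that an item is 'Positive' exactly when: habitat is desert.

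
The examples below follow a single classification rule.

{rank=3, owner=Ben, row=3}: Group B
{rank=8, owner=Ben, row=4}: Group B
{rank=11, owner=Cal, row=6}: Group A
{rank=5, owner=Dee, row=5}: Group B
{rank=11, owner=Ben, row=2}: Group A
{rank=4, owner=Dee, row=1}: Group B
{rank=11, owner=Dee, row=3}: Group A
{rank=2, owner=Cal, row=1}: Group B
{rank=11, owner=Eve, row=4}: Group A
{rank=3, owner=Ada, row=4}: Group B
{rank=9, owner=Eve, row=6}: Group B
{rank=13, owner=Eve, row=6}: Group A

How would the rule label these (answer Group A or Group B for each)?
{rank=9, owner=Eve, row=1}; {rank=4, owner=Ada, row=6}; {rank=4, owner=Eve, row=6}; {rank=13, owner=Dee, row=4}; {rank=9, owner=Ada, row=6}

A rule that fits every label: rank ≥ 11 — true of each 'Group A' example, false of each 'Group B' one.
{rank=9, owner=Eve, row=1}: Group B (rank = 9). {rank=4, owner=Ada, row=6}: Group B (rank = 4). {rank=4, owner=Eve, row=6}: Group B (rank = 4). {rank=13, owner=Dee, row=4}: Group A (rank = 13). {rank=9, owner=Ada, row=6}: Group B (rank = 9).

Group B, Group B, Group B, Group A, Group B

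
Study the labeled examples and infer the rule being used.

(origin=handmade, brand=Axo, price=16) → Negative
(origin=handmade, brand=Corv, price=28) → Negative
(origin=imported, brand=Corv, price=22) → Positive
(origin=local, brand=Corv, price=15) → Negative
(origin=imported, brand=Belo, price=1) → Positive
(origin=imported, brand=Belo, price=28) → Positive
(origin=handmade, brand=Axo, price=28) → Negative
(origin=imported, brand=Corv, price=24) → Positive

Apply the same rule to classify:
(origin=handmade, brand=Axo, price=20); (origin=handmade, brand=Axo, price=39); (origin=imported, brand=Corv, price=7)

One predicate separates the groups cleanly: origin is imported.

Negative, Negative, Positive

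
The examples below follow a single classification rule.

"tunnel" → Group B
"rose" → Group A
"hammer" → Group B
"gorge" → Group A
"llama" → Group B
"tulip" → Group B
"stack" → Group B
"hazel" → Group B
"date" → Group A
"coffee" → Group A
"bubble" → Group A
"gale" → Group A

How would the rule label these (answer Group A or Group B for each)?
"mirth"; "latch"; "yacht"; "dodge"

Every 'Group A' example satisfies: ends with 'e'. None of the 'Group B' examples do.
"mirth": ends with 'h', fails the rule → Group B. "latch": ends with 'h', fails the rule → Group B. "yacht": ends with 't', fails the rule → Group B. "dodge": ends with 'e', checks out → Group A.

Group B, Group B, Group B, Group A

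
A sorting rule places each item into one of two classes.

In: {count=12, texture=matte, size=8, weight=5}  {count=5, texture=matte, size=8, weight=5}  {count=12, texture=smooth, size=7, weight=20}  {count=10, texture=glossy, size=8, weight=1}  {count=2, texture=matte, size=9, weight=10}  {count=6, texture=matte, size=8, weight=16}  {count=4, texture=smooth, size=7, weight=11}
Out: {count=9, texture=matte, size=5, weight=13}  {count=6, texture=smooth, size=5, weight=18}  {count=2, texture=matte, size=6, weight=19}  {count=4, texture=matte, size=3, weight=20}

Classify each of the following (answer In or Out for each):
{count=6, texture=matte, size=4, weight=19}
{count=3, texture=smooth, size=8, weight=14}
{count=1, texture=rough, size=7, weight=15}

The rule appears to be: size ≥ 7.
{count=6, texture=matte, size=4, weight=19} — size = 4, hence Out. {count=3, texture=smooth, size=8, weight=14} — size = 8, hence In. {count=1, texture=rough, size=7, weight=15} — size = 7, hence In.

Out, In, In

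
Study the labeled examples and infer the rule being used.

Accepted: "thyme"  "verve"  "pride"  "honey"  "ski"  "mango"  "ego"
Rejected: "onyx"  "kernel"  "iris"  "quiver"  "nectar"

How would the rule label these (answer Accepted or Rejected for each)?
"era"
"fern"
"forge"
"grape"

Accepted, Rejected, Accepted, Accepted

The pattern is that an item is 'Accepted' exactly when: odd length.
"era" → length 3 → Accepted. "fern" → length 4 → Rejected. "forge" → length 5 → Accepted. "grape" → length 5 → Accepted.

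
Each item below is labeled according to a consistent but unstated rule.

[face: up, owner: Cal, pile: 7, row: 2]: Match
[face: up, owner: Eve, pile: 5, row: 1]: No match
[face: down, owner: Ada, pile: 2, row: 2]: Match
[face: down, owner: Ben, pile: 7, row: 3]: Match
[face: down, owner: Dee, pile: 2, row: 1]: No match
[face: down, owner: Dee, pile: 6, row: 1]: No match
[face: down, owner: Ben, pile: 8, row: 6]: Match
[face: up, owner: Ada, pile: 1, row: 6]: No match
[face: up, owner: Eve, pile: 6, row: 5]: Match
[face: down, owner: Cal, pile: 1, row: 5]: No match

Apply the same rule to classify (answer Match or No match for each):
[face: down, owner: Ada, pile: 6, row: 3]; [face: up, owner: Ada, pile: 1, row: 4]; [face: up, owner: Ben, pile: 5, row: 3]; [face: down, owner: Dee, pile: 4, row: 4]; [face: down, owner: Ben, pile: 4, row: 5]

Match, No match, Match, Match, Match

The classifier is using: pile ≥ 2 AND row ≥ 2.
[face: down, owner: Ada, pile: 6, row: 3] → pile = 6, row = 3 → Match. [face: up, owner: Ada, pile: 1, row: 4] → pile = 1, row = 4 → No match. [face: up, owner: Ben, pile: 5, row: 3] → pile = 5, row = 3 → Match. [face: down, owner: Dee, pile: 4, row: 4] → pile = 4, row = 4 → Match. [face: down, owner: Ben, pile: 4, row: 5] → pile = 4, row = 5 → Match.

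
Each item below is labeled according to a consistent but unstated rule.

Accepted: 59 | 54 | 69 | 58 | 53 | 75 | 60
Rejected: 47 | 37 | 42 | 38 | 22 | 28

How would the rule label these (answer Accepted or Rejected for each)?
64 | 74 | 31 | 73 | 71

The rule appears to be: at least 53.
64: 64 ≥ 53, fits → Accepted. 74: 74 ≥ 53, fits → Accepted. 31: 31 < 53, fails this test → Rejected. 73: 73 ≥ 53, fits → Accepted. 71: 71 ≥ 53, fits → Accepted.

Accepted, Accepted, Rejected, Accepted, Accepted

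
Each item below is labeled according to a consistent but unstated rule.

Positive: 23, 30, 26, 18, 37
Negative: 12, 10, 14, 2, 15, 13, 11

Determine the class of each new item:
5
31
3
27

The distinguishing property — at least 18 — holds for all the 'Positive' cases and none of the 'Negative' cases.
5: 5 < 18, doesn't qualify → Negative. 31: 31 ≥ 18, passes → Positive. 3: 3 < 18, doesn't qualify → Negative. 27: 27 ≥ 18, passes → Positive.

Negative, Positive, Negative, Positive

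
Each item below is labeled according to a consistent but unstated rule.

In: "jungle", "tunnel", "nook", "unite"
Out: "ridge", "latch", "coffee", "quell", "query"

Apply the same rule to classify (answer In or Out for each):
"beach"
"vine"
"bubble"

A rule that fits every label: contains 'n' — true of each 'In' example, false of each 'Out' one.

Out, In, Out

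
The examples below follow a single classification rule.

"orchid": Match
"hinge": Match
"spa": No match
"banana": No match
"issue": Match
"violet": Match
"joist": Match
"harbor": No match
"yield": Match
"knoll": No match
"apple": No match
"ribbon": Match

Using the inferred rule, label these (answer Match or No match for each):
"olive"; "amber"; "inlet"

Match, No match, Match

The simplest hypothesis consistent with all the labels is: contains 'i'.
"olive" — has 'i', hence Match.
"amber" — no 'i', hence No match.
"inlet" — has 'i', hence Match.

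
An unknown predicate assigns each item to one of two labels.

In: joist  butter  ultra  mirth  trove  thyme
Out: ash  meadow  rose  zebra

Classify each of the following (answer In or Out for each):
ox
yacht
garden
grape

Comparing the two groups points to one rule — contains 't'.
ox: no 't', does not fit → Out.
yacht: has 't', fits → In.
garden: no 't', does not fit → Out.
grape: no 't', does not fit → Out.

Out, In, Out, Out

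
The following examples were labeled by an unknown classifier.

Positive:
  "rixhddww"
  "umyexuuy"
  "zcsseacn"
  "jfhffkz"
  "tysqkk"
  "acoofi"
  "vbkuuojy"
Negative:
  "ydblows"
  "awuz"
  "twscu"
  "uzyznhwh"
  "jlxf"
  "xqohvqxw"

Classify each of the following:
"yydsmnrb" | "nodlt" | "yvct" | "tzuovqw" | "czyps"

The common property of the 'Positive' items is: has a double letter. No 'Negative' item has it.
"yydsmnrb" → 'yy' doubled → Positive. "nodlt" → no doubled letter → Negative. "yvct" → no doubled letter → Negative. "tzuovqw" → no doubled letter → Negative. "czyps" → no doubled letter → Negative.

Positive, Negative, Negative, Negative, Negative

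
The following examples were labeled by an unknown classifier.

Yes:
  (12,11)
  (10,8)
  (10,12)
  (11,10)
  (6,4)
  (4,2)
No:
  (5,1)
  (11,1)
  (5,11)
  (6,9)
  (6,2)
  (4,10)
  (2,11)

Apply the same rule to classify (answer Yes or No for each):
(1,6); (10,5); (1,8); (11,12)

The rule appears to be: |first − second| ≤ 2.
(1,6): |1−6| = 5, doesn't match → No. (10,5): |10−5| = 5, doesn't match → No. (1,8): |1−8| = 7, doesn't match → No. (11,12): |11−12| = 1, has this property → Yes.

No, No, No, Yes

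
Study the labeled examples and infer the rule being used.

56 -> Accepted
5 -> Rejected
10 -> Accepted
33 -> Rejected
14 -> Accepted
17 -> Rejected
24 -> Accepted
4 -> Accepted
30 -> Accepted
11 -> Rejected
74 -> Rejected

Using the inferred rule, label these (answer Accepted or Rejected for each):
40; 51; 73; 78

A rule that fits every label: even AND at most 56 — true of each 'Accepted' example, false of each 'Rejected' one.
40: 40 is even, 40 ≤ 56 — has this property, so Accepted. 51: 51 is odd, 51 ≤ 56 — lacks this property, so Rejected. 73: 73 is odd, 73 > 56 — lacks this property, so Rejected. 78: 78 is even, 78 > 56 — lacks this property, so Rejected.

Accepted, Rejected, Rejected, Rejected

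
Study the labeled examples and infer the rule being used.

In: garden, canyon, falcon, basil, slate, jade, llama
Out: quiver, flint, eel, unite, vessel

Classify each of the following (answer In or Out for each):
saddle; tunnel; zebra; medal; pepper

Comparing the two groups points to one rule — contains 'a'.
saddle: has 'a', satisfies this → In. tunnel: no 'a', doesn't match → Out. zebra: has 'a', satisfies this → In. medal: has 'a', satisfies this → In. pepper: no 'a', doesn't match → Out.

In, Out, In, In, Out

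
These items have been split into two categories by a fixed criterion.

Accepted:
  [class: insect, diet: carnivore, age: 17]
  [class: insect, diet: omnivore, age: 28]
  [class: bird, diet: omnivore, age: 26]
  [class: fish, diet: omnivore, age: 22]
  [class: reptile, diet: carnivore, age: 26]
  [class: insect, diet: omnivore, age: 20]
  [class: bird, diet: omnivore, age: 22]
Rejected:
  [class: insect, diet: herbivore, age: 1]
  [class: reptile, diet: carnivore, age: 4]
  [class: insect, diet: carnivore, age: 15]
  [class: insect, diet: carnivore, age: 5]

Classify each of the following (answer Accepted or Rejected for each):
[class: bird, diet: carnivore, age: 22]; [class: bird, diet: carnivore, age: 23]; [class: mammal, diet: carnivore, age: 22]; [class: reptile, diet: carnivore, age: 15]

'Accepted' ⟺ age ≥ 17.

Accepted, Accepted, Accepted, Rejected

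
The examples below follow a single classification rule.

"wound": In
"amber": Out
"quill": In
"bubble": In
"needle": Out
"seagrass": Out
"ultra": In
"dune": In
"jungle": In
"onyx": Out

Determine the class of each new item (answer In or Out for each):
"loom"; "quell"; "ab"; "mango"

Out, In, Out, Out

One predicate separates the groups cleanly: contains 'u'.
Out: "loom", since no 'u'.
In: "quell", since has 'u'.
Out: "ab", since no 'u'.
Out: "mango", since no 'u'.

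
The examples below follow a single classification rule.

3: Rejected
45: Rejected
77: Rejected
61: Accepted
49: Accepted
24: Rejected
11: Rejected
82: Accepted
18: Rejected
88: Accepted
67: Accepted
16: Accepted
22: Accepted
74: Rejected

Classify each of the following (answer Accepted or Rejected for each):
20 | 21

Rejected, Rejected

Rule: ≡ 1 (mod 3). This holds for each 'Accepted' example and fails for each 'Rejected' one.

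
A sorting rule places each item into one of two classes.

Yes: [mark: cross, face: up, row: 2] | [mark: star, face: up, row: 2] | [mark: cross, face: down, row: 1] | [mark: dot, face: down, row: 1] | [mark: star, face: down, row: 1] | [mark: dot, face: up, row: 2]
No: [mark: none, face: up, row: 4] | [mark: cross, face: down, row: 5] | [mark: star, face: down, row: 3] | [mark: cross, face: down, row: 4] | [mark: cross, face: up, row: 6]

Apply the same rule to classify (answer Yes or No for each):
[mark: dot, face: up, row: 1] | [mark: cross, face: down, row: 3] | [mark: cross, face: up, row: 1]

A rule that fits every label: row ≤ 2 — true of each 'Yes' example, false of each 'No' one.
Yes: [mark: dot, face: up, row: 1], since row = 1. No: [mark: cross, face: down, row: 3], since row = 3. Yes: [mark: cross, face: up, row: 1], since row = 1.

Yes, No, Yes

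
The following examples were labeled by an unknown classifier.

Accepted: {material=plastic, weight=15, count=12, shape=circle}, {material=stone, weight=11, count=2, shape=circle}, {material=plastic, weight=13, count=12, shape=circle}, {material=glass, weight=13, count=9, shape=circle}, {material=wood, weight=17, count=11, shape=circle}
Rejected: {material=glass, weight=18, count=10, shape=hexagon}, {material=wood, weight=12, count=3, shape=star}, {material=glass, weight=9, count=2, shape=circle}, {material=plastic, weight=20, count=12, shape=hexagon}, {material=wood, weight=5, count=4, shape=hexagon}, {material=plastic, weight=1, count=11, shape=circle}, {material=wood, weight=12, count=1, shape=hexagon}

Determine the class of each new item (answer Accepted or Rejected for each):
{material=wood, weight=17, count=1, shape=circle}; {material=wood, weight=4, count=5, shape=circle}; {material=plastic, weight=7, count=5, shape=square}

The distinguishing property — shape is circle AND weight ≥ 11 — holds for all the 'Accepted' cases and none of the 'Rejected' cases.
Accepted: {material=wood, weight=17, count=1, shape=circle}, since shape is circle, weight = 17. Rejected: {material=wood, weight=4, count=5, shape=circle}, since shape is circle, weight = 4. Rejected: {material=plastic, weight=7, count=5, shape=square}, since shape is square, weight = 7.

Accepted, Rejected, Rejected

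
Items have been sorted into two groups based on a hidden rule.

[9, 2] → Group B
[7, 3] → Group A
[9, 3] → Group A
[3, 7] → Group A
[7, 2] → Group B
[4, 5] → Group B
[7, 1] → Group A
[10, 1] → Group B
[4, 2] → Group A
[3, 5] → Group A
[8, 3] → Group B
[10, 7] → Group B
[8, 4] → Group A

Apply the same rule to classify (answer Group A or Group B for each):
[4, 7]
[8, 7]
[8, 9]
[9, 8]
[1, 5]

Group B, Group B, Group B, Group B, Group A

A rule that fits every label: sum is even — true of each 'Group A' example, false of each 'Group B' one.
[4, 7]: 4+7 = 11 — does not pass, so Group B. [8, 7]: 8+7 = 15 — does not pass, so Group B. [8, 9]: 8+9 = 17 — does not pass, so Group B. [9, 8]: 9+8 = 17 — does not pass, so Group B. [1, 5]: 1+5 = 6 — meets the rule, so Group A.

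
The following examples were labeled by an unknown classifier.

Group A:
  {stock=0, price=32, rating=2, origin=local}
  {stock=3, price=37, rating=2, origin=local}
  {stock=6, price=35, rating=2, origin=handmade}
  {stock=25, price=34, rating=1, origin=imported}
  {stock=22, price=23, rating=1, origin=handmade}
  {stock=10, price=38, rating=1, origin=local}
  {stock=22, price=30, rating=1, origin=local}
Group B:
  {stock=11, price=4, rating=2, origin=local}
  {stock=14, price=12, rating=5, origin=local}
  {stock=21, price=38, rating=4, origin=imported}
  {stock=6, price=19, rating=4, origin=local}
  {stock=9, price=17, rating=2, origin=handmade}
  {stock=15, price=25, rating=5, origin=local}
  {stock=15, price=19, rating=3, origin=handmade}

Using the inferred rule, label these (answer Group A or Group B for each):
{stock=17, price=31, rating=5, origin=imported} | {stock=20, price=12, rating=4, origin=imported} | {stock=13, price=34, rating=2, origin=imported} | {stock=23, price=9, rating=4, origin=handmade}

The distinguishing property — price ≥ 19 AND rating ≤ 2 — holds for all the 'Group A' cases and none of the 'Group B' cases.
{stock=17, price=31, rating=5, origin=imported}: price = 31, rating = 5 — fails this test, so Group B. {stock=20, price=12, rating=4, origin=imported}: price = 12, rating = 4 — fails this test, so Group B. {stock=13, price=34, rating=2, origin=imported}: price = 34, rating = 2 — has this property, so Group A. {stock=23, price=9, rating=4, origin=handmade}: price = 9, rating = 4 — fails this test, so Group B.

Group B, Group B, Group A, Group B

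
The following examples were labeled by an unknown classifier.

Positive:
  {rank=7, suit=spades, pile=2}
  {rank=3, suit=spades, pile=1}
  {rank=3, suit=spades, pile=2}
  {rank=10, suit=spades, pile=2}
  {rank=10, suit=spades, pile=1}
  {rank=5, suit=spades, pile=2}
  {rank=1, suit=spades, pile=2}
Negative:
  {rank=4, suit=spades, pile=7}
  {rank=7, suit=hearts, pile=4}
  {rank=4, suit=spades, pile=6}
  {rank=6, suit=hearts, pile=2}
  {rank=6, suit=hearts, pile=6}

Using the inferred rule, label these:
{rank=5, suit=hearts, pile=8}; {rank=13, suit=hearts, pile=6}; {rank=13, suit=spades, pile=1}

Negative, Negative, Positive

The classifier is using: suit is spades AND pile ≤ 2.
{rank=5, suit=hearts, pile=8}: suit is hearts, pile = 8 — doesn't qualify, so Negative. {rank=13, suit=hearts, pile=6}: suit is hearts, pile = 6 — doesn't qualify, so Negative. {rank=13, suit=spades, pile=1}: suit is spades, pile = 1 — meets the rule, so Positive.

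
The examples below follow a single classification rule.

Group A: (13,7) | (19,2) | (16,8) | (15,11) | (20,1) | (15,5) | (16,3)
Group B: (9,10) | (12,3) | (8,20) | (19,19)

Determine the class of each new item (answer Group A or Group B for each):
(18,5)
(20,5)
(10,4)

Group A, Group A, Group B

A rule that fits every label: first > second AND sum ≥ 19 — true of each 'Group A' example, false of each 'Group B' one.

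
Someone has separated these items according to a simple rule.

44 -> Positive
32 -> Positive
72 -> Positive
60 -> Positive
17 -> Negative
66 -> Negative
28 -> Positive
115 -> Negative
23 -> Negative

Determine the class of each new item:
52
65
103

Positive, Negative, Negative

Every 'Positive' example satisfies: multiple of 4. None of the 'Negative' examples do.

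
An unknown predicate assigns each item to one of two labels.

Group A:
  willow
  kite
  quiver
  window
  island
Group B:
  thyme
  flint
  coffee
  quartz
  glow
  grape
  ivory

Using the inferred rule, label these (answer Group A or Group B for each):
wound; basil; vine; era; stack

Group B, Group B, Group A, Group B, Group B

One predicate separates the groups cleanly: even length AND contains 'i'.
wound — length 5, no 'i', hence Group B. basil — length 5, has 'i', hence Group B. vine — length 4, has 'i', hence Group A. era — length 3, no 'i', hence Group B. stack — length 5, no 'i', hence Group B.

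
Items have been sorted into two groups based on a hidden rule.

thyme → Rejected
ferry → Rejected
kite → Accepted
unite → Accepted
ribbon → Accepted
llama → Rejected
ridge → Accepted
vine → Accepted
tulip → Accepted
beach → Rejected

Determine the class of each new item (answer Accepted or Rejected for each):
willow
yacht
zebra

Checking candidate rules against both groups, what survives is: contains 'i'.
willow: has 'i', matches → Accepted.
yacht: no 'i', doesn't match → Rejected.
zebra: no 'i', doesn't match → Rejected.

Accepted, Rejected, Rejected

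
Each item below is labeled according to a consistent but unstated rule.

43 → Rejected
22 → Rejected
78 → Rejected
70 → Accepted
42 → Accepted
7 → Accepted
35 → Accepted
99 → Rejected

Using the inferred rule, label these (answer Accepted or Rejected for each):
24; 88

Rejected, Rejected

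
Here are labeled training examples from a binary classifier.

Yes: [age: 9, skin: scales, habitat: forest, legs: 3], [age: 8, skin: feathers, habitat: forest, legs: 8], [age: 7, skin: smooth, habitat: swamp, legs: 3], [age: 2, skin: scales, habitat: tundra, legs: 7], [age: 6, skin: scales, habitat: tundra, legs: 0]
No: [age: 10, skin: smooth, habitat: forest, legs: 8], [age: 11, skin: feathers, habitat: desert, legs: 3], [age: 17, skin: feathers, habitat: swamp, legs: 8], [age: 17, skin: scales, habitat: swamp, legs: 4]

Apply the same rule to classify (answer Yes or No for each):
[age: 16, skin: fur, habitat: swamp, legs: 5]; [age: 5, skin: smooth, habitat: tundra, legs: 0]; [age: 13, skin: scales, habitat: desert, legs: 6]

No, Yes, No

The simplest hypothesis consistent with all the labels is: age ≤ 9.
[age: 16, skin: fur, habitat: swamp, legs: 5]: age = 16, lacks this property → No.
[age: 5, skin: smooth, habitat: tundra, legs: 0]: age = 5, passes → Yes.
[age: 13, skin: scales, habitat: desert, legs: 6]: age = 13, lacks this property → No.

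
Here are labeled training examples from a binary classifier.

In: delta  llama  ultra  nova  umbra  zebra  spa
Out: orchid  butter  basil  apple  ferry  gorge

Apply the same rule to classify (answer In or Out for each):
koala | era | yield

The common property of the 'In' items is: ends with 'a'. No 'Out' item has it.
In: koala, since ends with 'a'.
In: era, since ends with 'a'.
Out: yield, since ends with 'd'.

In, In, Out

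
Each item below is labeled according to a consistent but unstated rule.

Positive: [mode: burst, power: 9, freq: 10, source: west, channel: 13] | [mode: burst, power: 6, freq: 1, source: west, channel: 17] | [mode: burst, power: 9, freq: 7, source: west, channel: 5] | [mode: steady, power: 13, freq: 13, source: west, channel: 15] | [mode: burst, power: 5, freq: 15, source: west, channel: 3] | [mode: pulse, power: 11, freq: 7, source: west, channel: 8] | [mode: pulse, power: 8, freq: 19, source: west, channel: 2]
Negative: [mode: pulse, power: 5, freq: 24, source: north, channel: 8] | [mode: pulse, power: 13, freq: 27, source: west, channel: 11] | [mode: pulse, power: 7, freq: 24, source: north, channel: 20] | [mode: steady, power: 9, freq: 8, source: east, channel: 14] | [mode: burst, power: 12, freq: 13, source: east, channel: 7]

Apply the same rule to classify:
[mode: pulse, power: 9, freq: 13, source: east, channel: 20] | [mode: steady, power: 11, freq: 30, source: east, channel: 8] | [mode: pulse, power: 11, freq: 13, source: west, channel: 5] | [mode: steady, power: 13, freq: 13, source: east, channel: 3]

Negative, Negative, Positive, Negative

Rule: source is west AND freq ≤ 19. This holds for each 'Positive' example and fails for each 'Negative' one.
Negative: [mode: pulse, power: 9, freq: 13, source: east, channel: 20], since source is east, freq = 13.
Negative: [mode: steady, power: 11, freq: 30, source: east, channel: 8], since source is east, freq = 30.
Positive: [mode: pulse, power: 11, freq: 13, source: west, channel: 5], since source is west, freq = 13.
Negative: [mode: steady, power: 13, freq: 13, source: east, channel: 3], since source is east, freq = 13.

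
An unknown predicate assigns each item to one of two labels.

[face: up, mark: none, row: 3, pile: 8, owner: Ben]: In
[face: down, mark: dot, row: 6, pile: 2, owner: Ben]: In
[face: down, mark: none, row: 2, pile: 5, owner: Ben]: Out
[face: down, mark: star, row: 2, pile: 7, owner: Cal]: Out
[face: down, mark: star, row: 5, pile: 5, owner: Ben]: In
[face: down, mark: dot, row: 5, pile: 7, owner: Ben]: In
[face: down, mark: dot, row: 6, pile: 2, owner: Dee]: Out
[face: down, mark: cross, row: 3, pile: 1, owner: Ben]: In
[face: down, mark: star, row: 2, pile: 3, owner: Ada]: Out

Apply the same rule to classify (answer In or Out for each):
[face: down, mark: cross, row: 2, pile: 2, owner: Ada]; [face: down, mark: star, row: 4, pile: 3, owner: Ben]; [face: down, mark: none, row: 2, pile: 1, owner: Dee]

Every 'In' example satisfies: owner is Ben AND row ≥ 3. None of the 'Out' examples do.
[face: down, mark: cross, row: 2, pile: 2, owner: Ada] — owner is Ada, row = 2, hence Out.
[face: down, mark: star, row: 4, pile: 3, owner: Ben] — owner is Ben, row = 4, hence In.
[face: down, mark: none, row: 2, pile: 1, owner: Dee] — owner is Dee, row = 2, hence Out.

Out, In, Out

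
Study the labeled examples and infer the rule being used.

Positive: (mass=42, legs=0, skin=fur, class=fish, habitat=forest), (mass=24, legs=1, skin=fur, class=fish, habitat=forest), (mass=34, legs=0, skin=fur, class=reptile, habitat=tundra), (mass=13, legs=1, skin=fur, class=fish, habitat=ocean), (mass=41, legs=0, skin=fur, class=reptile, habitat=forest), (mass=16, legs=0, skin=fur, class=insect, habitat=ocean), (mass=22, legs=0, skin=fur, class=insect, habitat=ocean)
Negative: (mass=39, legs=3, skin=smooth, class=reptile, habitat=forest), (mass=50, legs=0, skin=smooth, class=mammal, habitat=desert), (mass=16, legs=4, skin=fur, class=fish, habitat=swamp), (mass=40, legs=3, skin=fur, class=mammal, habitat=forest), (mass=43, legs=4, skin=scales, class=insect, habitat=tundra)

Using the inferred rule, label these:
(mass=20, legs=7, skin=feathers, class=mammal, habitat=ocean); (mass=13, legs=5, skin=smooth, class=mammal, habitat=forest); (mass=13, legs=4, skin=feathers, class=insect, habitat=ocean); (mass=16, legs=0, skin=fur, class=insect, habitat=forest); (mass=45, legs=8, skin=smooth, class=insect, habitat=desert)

The simplest hypothesis consistent with all the labels is: skin is fur AND legs ≤ 1.
(mass=20, legs=7, skin=feathers, class=mammal, habitat=ocean): Negative (skin is feathers, legs = 7). (mass=13, legs=5, skin=smooth, class=mammal, habitat=forest): Negative (skin is smooth, legs = 5). (mass=13, legs=4, skin=feathers, class=insect, habitat=ocean): Negative (skin is feathers, legs = 4). (mass=16, legs=0, skin=fur, class=insect, habitat=forest): Positive (skin is fur, legs = 0). (mass=45, legs=8, skin=smooth, class=insect, habitat=desert): Negative (skin is smooth, legs = 8).

Negative, Negative, Negative, Positive, Negative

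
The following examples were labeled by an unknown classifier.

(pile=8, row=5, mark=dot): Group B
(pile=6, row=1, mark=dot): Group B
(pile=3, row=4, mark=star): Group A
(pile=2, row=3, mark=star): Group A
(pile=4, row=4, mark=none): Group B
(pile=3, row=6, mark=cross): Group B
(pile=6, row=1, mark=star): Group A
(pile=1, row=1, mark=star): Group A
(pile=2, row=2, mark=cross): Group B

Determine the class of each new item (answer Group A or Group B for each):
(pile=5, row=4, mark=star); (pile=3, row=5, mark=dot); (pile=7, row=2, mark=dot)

Group A, Group B, Group B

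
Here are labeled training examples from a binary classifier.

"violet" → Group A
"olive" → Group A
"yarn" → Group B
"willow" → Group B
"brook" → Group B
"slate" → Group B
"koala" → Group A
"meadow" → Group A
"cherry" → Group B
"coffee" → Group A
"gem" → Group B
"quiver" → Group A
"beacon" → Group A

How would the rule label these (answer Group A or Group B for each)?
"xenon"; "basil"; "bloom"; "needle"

'Group A' ⟺ has ≥ 3 vowels.
"xenon": 2 vowels — does not pass, so Group B.
"basil": 2 vowels — does not pass, so Group B.
"bloom": 2 vowels — does not pass, so Group B.
"needle": 3 vowels — passes, so Group A.

Group B, Group B, Group B, Group A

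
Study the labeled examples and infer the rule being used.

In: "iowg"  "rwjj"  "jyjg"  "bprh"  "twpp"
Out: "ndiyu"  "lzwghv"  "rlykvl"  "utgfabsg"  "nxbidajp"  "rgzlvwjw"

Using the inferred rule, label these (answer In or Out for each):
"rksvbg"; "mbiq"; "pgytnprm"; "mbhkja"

The pattern is that an item is 'In' exactly when: length 4.
"rksvbg" — length 6, hence Out. "mbiq" — length 4, hence In. "pgytnprm" — length 8, hence Out. "mbhkja" — length 6, hence Out.

Out, In, Out, Out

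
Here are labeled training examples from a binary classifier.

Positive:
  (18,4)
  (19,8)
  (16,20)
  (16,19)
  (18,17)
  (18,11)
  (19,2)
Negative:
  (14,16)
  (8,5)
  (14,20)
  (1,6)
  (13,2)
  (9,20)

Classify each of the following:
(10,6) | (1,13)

The simplest hypothesis consistent with all the labels is: first ≥ 16.

Negative, Negative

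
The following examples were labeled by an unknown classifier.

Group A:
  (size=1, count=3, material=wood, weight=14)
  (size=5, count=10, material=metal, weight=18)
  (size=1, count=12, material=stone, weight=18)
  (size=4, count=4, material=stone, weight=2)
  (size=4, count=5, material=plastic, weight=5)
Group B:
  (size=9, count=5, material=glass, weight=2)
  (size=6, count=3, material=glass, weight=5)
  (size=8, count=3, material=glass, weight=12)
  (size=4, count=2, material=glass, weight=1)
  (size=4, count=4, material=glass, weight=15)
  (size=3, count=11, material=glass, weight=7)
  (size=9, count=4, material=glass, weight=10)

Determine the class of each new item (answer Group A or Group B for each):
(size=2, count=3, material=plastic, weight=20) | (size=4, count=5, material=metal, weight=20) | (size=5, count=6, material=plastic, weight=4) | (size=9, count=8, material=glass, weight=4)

'Group A' ⟺ material is not glass.
Group A: (size=2, count=3, material=plastic, weight=20), since material is plastic. Group A: (size=4, count=5, material=metal, weight=20), since material is metal. Group A: (size=5, count=6, material=plastic, weight=4), since material is plastic. Group B: (size=9, count=8, material=glass, weight=4), since material is glass.

Group A, Group A, Group A, Group B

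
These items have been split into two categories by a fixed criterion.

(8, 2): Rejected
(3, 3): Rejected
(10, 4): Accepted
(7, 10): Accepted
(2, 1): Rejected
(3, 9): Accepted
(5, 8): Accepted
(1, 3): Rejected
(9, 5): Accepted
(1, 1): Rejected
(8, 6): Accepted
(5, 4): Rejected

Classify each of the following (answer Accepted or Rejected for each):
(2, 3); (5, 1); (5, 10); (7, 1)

The rule appears to be: sum ≥ 12.
(2, 3): 2+3 = 5 — does not satisfy this, so Rejected. (5, 1): 5+1 = 6 — does not satisfy this, so Rejected. (5, 10): 5+10 = 15 — has this property, so Accepted. (7, 1): 7+1 = 8 — does not satisfy this, so Rejected.

Rejected, Rejected, Accepted, Rejected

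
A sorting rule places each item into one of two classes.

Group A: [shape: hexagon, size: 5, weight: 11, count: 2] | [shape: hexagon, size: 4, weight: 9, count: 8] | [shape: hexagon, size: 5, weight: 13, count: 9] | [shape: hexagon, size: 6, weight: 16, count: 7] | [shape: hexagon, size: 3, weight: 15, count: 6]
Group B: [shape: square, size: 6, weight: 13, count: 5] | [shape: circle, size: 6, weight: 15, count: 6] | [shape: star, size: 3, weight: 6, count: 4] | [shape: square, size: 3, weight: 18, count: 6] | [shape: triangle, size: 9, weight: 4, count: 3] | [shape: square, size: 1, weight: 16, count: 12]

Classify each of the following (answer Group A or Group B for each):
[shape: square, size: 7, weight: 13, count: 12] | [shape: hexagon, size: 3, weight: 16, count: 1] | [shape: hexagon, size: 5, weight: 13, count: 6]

Looking at the examples, the only property every 'Group A' case has and every 'Group B' case lacks is: shape is hexagon.

Group B, Group A, Group A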